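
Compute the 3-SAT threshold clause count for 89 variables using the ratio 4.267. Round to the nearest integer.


The 3-SAT phase transition occurs at approximately 4.267 clauses per variable.
m = 4.267 * 89 = 379.763.
Rounded to nearest integer: 380.

380


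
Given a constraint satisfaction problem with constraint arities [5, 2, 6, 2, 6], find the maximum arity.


The arities are: 5, 2, 6, 2, 6.
Scan for the maximum value.
Maximum arity = 6.

6


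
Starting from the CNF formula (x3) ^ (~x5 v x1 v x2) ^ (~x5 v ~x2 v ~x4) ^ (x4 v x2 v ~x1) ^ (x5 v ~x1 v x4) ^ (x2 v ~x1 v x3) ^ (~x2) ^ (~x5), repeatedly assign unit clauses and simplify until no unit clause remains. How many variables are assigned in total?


Unit propagation repeatedly assigns the literal in any unit clause, then simplifies.
Assignments in order: x3 = T, x2 = F, x5 = F.
No further unit clauses remain.
Total variables assigned = 3.

3


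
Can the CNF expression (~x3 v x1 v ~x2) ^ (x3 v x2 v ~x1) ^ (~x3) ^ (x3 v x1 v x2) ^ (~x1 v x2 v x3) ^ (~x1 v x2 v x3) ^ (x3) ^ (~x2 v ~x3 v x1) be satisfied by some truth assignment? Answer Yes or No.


Check all 8 possible truth assignments.
Number of satisfying assignments found: 0.
The formula is unsatisfiable.

No


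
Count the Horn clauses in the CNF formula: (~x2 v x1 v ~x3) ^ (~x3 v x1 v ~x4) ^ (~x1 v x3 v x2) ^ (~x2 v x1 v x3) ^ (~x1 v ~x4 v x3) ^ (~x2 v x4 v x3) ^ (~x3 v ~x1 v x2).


A Horn clause has at most one positive literal.
Clause 1: 1 positive lit(s) -> Horn
Clause 2: 1 positive lit(s) -> Horn
Clause 3: 2 positive lit(s) -> not Horn
Clause 4: 2 positive lit(s) -> not Horn
Clause 5: 1 positive lit(s) -> Horn
Clause 6: 2 positive lit(s) -> not Horn
Clause 7: 1 positive lit(s) -> Horn
Total Horn clauses = 4.

4


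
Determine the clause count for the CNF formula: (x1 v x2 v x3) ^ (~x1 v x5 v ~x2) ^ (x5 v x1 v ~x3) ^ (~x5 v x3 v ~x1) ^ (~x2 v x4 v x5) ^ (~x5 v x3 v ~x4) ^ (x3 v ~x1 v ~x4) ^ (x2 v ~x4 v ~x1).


Each group enclosed in parentheses joined by ^ is one clause.
Counting the conjuncts: 8 clauses.

8


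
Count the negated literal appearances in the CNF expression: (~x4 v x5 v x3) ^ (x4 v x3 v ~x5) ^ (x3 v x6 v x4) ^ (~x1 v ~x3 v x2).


Scan each clause for negated literals.
Clause 1: 1 negative; Clause 2: 1 negative; Clause 3: 0 negative; Clause 4: 2 negative.
Total negative literal occurrences = 4.

4


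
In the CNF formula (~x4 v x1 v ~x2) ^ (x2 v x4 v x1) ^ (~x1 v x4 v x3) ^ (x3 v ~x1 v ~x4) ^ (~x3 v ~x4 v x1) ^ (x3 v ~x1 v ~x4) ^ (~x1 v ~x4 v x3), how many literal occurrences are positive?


Scan each clause for unnegated literals.
Clause 1: 1 positive; Clause 2: 3 positive; Clause 3: 2 positive; Clause 4: 1 positive; Clause 5: 1 positive; Clause 6: 1 positive; Clause 7: 1 positive.
Total positive literal occurrences = 10.

10


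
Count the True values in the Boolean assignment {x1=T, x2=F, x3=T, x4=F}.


The weight is the number of variables assigned True.
True variables: x1, x3.
Weight = 2.

2


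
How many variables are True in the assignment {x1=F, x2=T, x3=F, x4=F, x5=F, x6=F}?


The weight is the number of variables assigned True.
True variables: x2.
Weight = 1.

1


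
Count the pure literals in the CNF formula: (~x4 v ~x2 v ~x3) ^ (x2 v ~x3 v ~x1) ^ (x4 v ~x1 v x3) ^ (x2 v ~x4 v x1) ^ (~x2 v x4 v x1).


A pure literal appears in only one polarity across all clauses.
No pure literals found.
Count = 0.

0


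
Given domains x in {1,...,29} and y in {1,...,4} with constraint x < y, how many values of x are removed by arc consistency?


For the constraint x < y, x needs a supporting value in y's domain.
x can be at most 3 (one less than y's maximum).
Valid x values from domain: 3 out of 29.
Pruned = 29 - 3 = 26.

26


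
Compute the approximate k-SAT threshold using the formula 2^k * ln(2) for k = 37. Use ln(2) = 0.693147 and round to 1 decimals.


Using the asymptotic formula: threshold ~ 2^k * ln(2).
2^37 = 137438953472.
137438953472 * 0.693147 = 95265398282.3.

95265398282.3


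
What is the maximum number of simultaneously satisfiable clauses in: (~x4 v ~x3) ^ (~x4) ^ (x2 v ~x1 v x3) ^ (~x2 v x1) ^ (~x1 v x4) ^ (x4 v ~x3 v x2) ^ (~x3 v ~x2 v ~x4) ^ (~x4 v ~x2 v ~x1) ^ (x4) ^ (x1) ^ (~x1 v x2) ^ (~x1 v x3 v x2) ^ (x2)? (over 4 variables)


Enumerate all 16 truth assignments.
For each, count how many of the 13 clauses are satisfied.
The formula is not fully satisfiable, so the maximum is below 13.
Maximum simultaneously satisfiable clauses = 11.

11


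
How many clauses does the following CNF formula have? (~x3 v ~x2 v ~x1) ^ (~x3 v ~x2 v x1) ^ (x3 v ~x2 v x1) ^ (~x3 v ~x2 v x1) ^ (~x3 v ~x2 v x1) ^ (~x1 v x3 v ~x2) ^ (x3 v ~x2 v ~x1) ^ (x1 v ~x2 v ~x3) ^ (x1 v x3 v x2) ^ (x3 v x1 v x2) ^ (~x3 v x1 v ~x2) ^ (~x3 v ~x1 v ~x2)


Each group enclosed in parentheses joined by ^ is one clause.
Counting the conjuncts: 12 clauses.

12


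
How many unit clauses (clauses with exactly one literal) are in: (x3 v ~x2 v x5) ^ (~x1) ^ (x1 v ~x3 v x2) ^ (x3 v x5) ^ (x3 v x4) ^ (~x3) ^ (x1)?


A unit clause contains exactly one literal.
Unit clauses found: (~x1), (~x3), (x1).
Count = 3.

3


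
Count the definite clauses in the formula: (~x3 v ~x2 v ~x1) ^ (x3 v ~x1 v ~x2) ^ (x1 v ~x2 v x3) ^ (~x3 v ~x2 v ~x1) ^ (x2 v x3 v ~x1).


A definite clause has exactly one positive literal.
Clause 1: 0 positive -> not definite
Clause 2: 1 positive -> definite
Clause 3: 2 positive -> not definite
Clause 4: 0 positive -> not definite
Clause 5: 2 positive -> not definite
Definite clause count = 1.

1


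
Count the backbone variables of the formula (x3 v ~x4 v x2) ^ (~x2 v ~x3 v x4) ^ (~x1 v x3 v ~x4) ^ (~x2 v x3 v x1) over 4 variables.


Find all satisfying assignments: 9 model(s).
Check which variables have the same value in every model.
No variable is fixed across all models.
Backbone size = 0.

0


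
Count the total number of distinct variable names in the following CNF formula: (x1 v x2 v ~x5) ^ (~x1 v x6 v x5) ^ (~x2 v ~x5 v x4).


Identify each distinct variable in the formula.
Variables found: x1, x2, x4, x5, x6.
Total distinct variables = 5.

5


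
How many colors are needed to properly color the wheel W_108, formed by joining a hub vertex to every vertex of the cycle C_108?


W_108 consists of the cycle C_108 together with a hub vertex adjacent to every cycle vertex.
The cycle C_108 needs 2 colors (even cycle -> 2).
The hub is adjacent to every cycle vertex, so it must receive a new color distinct from all of them.
Chromatic number = 2 + 1 = 3.

3


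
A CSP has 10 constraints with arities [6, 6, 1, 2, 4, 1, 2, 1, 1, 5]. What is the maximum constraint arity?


The arities are: 6, 6, 1, 2, 4, 1, 2, 1, 1, 5.
Scan for the maximum value.
Maximum arity = 6.

6


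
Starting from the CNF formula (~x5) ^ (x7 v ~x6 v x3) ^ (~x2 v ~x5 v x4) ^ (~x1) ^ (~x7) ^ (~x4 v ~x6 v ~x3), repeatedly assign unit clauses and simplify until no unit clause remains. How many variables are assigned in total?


Unit propagation repeatedly assigns the literal in any unit clause, then simplifies.
Assignments in order: x5 = F, x1 = F, x7 = F.
No further unit clauses remain.
Total variables assigned = 3.

3


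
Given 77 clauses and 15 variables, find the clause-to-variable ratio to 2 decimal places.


Clause-to-variable ratio = clauses / variables.
77 / 15 = 5.13.

5.13


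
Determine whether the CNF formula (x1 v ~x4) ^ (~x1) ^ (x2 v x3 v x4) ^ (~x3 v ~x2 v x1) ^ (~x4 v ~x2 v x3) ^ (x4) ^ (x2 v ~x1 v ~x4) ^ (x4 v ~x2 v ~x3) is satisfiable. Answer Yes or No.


Check all 16 possible truth assignments.
Number of satisfying assignments found: 0.
The formula is unsatisfiable.

No


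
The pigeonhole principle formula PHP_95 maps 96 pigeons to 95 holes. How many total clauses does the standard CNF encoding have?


The PHP encoding has two parts:
1) At-least-one-hole clauses: 96 (one per pigeon, each with 95 literals).
2) At-most-one-pigeon-per-hole clauses: 95 holes * C(96,2) = 95 * 4560 = 433200.
Total clauses = 96 + 433200 = 433296.

433296


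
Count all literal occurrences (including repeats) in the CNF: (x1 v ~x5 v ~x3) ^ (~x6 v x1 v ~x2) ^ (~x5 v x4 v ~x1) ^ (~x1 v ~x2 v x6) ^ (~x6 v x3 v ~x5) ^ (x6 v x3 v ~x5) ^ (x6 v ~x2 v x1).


Clause lengths: 3, 3, 3, 3, 3, 3, 3.
Sum = 3 + 3 + 3 + 3 + 3 + 3 + 3 = 21.

21


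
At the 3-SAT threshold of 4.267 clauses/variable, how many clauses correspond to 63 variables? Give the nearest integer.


The 3-SAT phase transition occurs at approximately 4.267 clauses per variable.
m = 4.267 * 63 = 268.821.
Rounded to nearest integer: 269.

269


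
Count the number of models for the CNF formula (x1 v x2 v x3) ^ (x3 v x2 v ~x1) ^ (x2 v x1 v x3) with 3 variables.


Enumerate all 8 truth assignments over 3 variables.
Test each against every clause.
Satisfying assignments found: 6.

6


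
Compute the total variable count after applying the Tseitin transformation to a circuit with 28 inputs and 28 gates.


The Tseitin transformation introduces one auxiliary variable per gate.
Total variables = inputs + gates = 28 + 28 = 56.

56


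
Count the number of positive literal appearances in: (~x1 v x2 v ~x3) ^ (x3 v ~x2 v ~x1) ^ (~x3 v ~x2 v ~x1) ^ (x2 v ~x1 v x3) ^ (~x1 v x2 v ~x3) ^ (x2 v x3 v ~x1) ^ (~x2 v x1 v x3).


Scan each clause for unnegated literals.
Clause 1: 1 positive; Clause 2: 1 positive; Clause 3: 0 positive; Clause 4: 2 positive; Clause 5: 1 positive; Clause 6: 2 positive; Clause 7: 2 positive.
Total positive literal occurrences = 9.

9


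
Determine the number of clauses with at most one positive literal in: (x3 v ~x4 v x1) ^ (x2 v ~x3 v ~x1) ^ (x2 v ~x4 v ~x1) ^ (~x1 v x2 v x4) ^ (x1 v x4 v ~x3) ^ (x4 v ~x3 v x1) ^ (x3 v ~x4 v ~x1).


A Horn clause has at most one positive literal.
Clause 1: 2 positive lit(s) -> not Horn
Clause 2: 1 positive lit(s) -> Horn
Clause 3: 1 positive lit(s) -> Horn
Clause 4: 2 positive lit(s) -> not Horn
Clause 5: 2 positive lit(s) -> not Horn
Clause 6: 2 positive lit(s) -> not Horn
Clause 7: 1 positive lit(s) -> Horn
Total Horn clauses = 3.

3


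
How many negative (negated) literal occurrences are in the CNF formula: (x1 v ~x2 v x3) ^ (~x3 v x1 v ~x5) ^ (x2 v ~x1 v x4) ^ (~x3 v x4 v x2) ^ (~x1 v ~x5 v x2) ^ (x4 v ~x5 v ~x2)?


Scan each clause for negated literals.
Clause 1: 1 negative; Clause 2: 2 negative; Clause 3: 1 negative; Clause 4: 1 negative; Clause 5: 2 negative; Clause 6: 2 negative.
Total negative literal occurrences = 9.

9


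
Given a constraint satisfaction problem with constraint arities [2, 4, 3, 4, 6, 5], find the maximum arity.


The arities are: 2, 4, 3, 4, 6, 5.
Scan for the maximum value.
Maximum arity = 6.

6


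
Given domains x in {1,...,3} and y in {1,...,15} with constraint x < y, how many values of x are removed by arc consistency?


For the constraint x < y, x needs a supporting value in y's domain.
x can be at most 14 (one less than y's maximum).
Valid x values from domain: 3 out of 3.
Pruned = 3 - 3 = 0.

0


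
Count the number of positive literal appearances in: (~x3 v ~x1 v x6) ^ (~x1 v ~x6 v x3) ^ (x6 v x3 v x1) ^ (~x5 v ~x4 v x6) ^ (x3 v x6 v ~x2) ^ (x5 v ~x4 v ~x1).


Scan each clause for unnegated literals.
Clause 1: 1 positive; Clause 2: 1 positive; Clause 3: 3 positive; Clause 4: 1 positive; Clause 5: 2 positive; Clause 6: 1 positive.
Total positive literal occurrences = 9.

9


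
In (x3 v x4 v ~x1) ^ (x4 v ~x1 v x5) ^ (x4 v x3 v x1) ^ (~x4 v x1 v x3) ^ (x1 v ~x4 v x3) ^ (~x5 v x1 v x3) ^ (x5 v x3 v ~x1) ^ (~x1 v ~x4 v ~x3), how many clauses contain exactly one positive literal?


A definite clause has exactly one positive literal.
Clause 1: 2 positive -> not definite
Clause 2: 2 positive -> not definite
Clause 3: 3 positive -> not definite
Clause 4: 2 positive -> not definite
Clause 5: 2 positive -> not definite
Clause 6: 2 positive -> not definite
Clause 7: 2 positive -> not definite
Clause 8: 0 positive -> not definite
Definite clause count = 0.

0


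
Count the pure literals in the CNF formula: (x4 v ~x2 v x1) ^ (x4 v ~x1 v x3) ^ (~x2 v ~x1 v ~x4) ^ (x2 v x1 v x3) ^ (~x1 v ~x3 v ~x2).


A pure literal appears in only one polarity across all clauses.
No pure literals found.
Count = 0.

0


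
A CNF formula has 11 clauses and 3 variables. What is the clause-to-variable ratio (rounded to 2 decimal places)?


Clause-to-variable ratio = clauses / variables.
11 / 3 = 3.67.

3.67


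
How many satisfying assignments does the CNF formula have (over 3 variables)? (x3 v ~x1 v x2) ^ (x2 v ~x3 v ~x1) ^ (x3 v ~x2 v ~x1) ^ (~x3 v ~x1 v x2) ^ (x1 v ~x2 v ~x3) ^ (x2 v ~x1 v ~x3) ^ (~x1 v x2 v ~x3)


Enumerate all 8 truth assignments over 3 variables.
Test each against every clause.
Satisfying assignments found: 4.

4


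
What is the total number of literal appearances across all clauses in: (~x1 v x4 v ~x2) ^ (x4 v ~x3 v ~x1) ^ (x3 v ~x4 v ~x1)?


Clause lengths: 3, 3, 3.
Sum = 3 + 3 + 3 = 9.

9


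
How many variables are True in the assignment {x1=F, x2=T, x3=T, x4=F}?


The weight is the number of variables assigned True.
True variables: x2, x3.
Weight = 2.

2


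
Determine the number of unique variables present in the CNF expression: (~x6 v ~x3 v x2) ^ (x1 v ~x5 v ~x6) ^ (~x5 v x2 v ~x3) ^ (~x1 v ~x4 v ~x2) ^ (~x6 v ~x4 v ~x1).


Identify each distinct variable in the formula.
Variables found: x1, x2, x3, x4, x5, x6.
Total distinct variables = 6.

6


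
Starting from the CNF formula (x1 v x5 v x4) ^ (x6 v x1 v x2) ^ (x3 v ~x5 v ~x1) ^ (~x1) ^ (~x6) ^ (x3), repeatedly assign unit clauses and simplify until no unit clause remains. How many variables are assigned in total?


Unit propagation repeatedly assigns the literal in any unit clause, then simplifies.
Assignments in order: x1 = F, x6 = F, x2 = T, x3 = T.
No further unit clauses remain.
Total variables assigned = 4.

4


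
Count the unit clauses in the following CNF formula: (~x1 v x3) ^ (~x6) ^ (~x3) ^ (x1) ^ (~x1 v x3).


A unit clause contains exactly one literal.
Unit clauses found: (~x6), (~x3), (x1).
Count = 3.

3


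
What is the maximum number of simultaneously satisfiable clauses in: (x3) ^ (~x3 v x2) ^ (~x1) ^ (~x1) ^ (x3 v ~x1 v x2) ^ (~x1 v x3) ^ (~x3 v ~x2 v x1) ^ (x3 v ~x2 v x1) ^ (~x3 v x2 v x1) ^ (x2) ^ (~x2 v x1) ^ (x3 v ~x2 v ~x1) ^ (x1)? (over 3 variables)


Enumerate all 8 truth assignments.
For each, count how many of the 13 clauses are satisfied.
The formula is not fully satisfiable, so the maximum is below 13.
Maximum simultaneously satisfiable clauses = 11.

11


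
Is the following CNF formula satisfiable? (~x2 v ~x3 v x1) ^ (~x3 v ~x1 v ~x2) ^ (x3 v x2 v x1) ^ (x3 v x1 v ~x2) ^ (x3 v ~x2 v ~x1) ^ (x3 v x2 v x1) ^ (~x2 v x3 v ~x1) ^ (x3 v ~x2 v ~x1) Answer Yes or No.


Check all 8 possible truth assignments.
Number of satisfying assignments found: 3.
The formula is satisfiable.

Yes


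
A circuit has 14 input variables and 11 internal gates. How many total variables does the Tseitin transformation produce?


The Tseitin transformation introduces one auxiliary variable per gate.
Total variables = inputs + gates = 14 + 11 = 25.

25


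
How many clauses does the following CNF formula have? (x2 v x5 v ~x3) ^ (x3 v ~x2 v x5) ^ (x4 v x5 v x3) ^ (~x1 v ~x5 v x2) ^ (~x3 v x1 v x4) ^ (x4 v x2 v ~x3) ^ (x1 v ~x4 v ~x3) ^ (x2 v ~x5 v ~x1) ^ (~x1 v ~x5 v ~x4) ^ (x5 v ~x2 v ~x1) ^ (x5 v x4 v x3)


Each group enclosed in parentheses joined by ^ is one clause.
Counting the conjuncts: 11 clauses.

11


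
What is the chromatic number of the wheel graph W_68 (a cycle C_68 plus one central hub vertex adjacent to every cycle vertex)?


W_68 consists of the cycle C_68 together with a hub vertex adjacent to every cycle vertex.
The cycle C_68 needs 2 colors (even cycle -> 2).
The hub is adjacent to every cycle vertex, so it must receive a new color distinct from all of them.
Chromatic number = 2 + 1 = 3.

3


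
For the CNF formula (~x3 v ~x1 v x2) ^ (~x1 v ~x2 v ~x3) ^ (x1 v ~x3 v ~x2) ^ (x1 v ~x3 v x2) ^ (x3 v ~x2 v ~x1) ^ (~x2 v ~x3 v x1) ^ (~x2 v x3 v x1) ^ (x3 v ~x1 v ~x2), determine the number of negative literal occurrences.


Scan each clause for negated literals.
Clause 1: 2 negative; Clause 2: 3 negative; Clause 3: 2 negative; Clause 4: 1 negative; Clause 5: 2 negative; Clause 6: 2 negative; Clause 7: 1 negative; Clause 8: 2 negative.
Total negative literal occurrences = 15.

15


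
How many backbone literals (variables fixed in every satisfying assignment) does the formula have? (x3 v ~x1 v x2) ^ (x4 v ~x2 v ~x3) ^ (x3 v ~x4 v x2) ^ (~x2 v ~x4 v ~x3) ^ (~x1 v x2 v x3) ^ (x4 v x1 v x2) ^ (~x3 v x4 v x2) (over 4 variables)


Find all satisfying assignments: 6 model(s).
Check which variables have the same value in every model.
No variable is fixed across all models.
Backbone size = 0.

0


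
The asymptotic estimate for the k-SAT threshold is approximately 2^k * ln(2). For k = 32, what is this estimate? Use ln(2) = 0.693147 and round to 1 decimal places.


Using the asymptotic formula: threshold ~ 2^k * ln(2).
2^32 = 4294967296.
4294967296 * 0.693147 = 2977043696.3.

2977043696.3


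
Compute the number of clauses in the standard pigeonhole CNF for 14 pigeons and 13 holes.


The PHP encoding has two parts:
1) At-least-one-hole clauses: 14 (one per pigeon, each with 13 literals).
2) At-most-one-pigeon-per-hole clauses: 13 holes * C(14,2) = 13 * 91 = 1183.
Total clauses = 14 + 1183 = 1197.

1197


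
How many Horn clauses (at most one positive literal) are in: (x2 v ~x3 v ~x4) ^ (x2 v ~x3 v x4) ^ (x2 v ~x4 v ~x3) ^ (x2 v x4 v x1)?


A Horn clause has at most one positive literal.
Clause 1: 1 positive lit(s) -> Horn
Clause 2: 2 positive lit(s) -> not Horn
Clause 3: 1 positive lit(s) -> Horn
Clause 4: 3 positive lit(s) -> not Horn
Total Horn clauses = 2.

2


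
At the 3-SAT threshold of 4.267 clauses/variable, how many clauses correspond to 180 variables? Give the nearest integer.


The 3-SAT phase transition occurs at approximately 4.267 clauses per variable.
m = 4.267 * 180 = 768.06.
Rounded to nearest integer: 768.

768


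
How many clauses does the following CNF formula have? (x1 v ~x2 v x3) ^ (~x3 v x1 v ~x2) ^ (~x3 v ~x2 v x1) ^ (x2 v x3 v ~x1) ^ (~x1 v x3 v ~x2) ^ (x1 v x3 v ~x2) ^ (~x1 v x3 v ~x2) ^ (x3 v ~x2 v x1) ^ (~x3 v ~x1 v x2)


Each group enclosed in parentheses joined by ^ is one clause.
Counting the conjuncts: 9 clauses.

9


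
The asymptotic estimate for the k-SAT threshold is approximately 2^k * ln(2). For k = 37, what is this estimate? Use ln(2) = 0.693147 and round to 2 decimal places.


Using the asymptotic formula: threshold ~ 2^k * ln(2).
2^37 = 137438953472.
137438953472 * 0.693147 = 95265398282.26.

95265398282.26


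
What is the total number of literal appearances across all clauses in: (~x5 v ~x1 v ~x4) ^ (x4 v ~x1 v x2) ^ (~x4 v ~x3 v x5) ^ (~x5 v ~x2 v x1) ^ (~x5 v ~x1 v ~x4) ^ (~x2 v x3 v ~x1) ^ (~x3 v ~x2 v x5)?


Clause lengths: 3, 3, 3, 3, 3, 3, 3.
Sum = 3 + 3 + 3 + 3 + 3 + 3 + 3 = 21.

21


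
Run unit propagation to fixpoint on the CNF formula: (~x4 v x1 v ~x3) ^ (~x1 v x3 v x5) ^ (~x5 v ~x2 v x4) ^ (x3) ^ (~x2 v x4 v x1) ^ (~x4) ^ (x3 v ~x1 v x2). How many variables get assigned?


Unit propagation repeatedly assigns the literal in any unit clause, then simplifies.
Assignments in order: x3 = T, x4 = F.
No further unit clauses remain.
Total variables assigned = 2.

2


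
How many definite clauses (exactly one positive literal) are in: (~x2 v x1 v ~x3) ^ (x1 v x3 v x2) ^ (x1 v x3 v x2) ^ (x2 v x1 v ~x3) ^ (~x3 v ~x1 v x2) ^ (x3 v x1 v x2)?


A definite clause has exactly one positive literal.
Clause 1: 1 positive -> definite
Clause 2: 3 positive -> not definite
Clause 3: 3 positive -> not definite
Clause 4: 2 positive -> not definite
Clause 5: 1 positive -> definite
Clause 6: 3 positive -> not definite
Definite clause count = 2.

2


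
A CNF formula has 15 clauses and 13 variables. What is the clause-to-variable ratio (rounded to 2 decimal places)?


Clause-to-variable ratio = clauses / variables.
15 / 13 = 1.15.

1.15


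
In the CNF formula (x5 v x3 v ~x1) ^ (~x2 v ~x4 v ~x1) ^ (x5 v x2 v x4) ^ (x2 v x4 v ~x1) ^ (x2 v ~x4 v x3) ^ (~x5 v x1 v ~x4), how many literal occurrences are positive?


Scan each clause for unnegated literals.
Clause 1: 2 positive; Clause 2: 0 positive; Clause 3: 3 positive; Clause 4: 2 positive; Clause 5: 2 positive; Clause 6: 1 positive.
Total positive literal occurrences = 10.

10


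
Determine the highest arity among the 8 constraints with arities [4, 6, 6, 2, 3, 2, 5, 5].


The arities are: 4, 6, 6, 2, 3, 2, 5, 5.
Scan for the maximum value.
Maximum arity = 6.

6


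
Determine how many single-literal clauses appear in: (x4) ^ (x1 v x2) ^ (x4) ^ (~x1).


A unit clause contains exactly one literal.
Unit clauses found: (x4), (x4), (~x1).
Count = 3.

3


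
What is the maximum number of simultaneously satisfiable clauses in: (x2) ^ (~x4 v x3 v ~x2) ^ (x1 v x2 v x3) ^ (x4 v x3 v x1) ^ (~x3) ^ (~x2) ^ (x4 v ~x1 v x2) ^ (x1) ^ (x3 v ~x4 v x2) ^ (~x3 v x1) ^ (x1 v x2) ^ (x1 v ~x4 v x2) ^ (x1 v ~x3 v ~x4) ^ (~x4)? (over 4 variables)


Enumerate all 16 truth assignments.
For each, count how many of the 14 clauses are satisfied.
The formula is not fully satisfiable, so the maximum is below 14.
Maximum simultaneously satisfiable clauses = 13.

13


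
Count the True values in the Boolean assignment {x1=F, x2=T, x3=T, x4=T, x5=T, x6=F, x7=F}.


The weight is the number of variables assigned True.
True variables: x2, x3, x4, x5.
Weight = 4.

4


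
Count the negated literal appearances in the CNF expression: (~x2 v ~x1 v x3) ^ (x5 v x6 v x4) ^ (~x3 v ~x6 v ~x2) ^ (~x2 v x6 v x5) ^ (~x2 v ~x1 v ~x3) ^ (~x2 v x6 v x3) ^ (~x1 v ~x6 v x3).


Scan each clause for negated literals.
Clause 1: 2 negative; Clause 2: 0 negative; Clause 3: 3 negative; Clause 4: 1 negative; Clause 5: 3 negative; Clause 6: 1 negative; Clause 7: 2 negative.
Total negative literal occurrences = 12.

12


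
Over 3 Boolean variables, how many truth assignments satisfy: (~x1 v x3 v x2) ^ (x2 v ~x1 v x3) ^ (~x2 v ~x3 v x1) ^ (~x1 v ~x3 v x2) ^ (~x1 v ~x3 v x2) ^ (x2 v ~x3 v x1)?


Enumerate all 8 truth assignments over 3 variables.
Test each against every clause.
Satisfying assignments found: 4.

4


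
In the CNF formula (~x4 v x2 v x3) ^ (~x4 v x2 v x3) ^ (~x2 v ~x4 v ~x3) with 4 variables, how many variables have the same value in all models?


Find all satisfying assignments: 12 model(s).
Check which variables have the same value in every model.
No variable is fixed across all models.
Backbone size = 0.

0


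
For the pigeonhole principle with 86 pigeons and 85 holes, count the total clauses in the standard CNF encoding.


The PHP encoding has two parts:
1) At-least-one-hole clauses: 86 (one per pigeon, each with 85 literals).
2) At-most-one-pigeon-per-hole clauses: 85 holes * C(86,2) = 85 * 3655 = 310675.
Total clauses = 86 + 310675 = 310761.

310761


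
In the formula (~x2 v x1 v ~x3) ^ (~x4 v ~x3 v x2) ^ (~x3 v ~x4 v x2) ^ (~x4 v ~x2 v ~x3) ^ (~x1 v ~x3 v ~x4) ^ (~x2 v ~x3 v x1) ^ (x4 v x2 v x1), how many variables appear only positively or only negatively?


A pure literal appears in only one polarity across all clauses.
Pure literals: x3 (negative only).
Count = 1.

1


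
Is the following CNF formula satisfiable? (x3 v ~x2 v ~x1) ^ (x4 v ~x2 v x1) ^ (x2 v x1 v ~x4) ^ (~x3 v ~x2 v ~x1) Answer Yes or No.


Check all 16 possible truth assignments.
Number of satisfying assignments found: 8.
The formula is satisfiable.

Yes


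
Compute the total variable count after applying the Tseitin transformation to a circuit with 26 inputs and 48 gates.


The Tseitin transformation introduces one auxiliary variable per gate.
Total variables = inputs + gates = 26 + 48 = 74.

74


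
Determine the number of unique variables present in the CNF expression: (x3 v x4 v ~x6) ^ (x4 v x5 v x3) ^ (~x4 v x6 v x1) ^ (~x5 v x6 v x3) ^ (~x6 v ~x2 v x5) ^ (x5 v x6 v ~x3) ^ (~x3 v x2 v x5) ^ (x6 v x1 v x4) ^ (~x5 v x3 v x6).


Identify each distinct variable in the formula.
Variables found: x1, x2, x3, x4, x5, x6.
Total distinct variables = 6.

6


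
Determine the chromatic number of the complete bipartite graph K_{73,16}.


K_{73,16} is bipartite by definition: the two parts are independent sets, with every edge crossing between them.
Color all vertices in one part with color 1 and all vertices in the other part with color 2.
Since the graph has at least one edge, one color does not suffice.
Chromatic number = 2.

2


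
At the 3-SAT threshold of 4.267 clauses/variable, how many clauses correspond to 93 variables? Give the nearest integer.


The 3-SAT phase transition occurs at approximately 4.267 clauses per variable.
m = 4.267 * 93 = 396.831.
Rounded to nearest integer: 397.

397


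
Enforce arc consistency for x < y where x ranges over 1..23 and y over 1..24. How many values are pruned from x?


For the constraint x < y, x needs a supporting value in y's domain.
x can be at most 23 (one less than y's maximum).
Valid x values from domain: 23 out of 23.
Pruned = 23 - 23 = 0.

0


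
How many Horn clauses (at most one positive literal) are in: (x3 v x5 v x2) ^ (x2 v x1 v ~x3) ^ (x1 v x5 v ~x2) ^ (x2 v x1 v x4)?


A Horn clause has at most one positive literal.
Clause 1: 3 positive lit(s) -> not Horn
Clause 2: 2 positive lit(s) -> not Horn
Clause 3: 2 positive lit(s) -> not Horn
Clause 4: 3 positive lit(s) -> not Horn
Total Horn clauses = 0.

0


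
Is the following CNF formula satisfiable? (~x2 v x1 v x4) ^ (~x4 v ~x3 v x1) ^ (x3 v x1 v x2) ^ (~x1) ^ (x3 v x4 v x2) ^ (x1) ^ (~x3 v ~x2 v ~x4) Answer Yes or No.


Check all 16 possible truth assignments.
Number of satisfying assignments found: 0.
The formula is unsatisfiable.

No


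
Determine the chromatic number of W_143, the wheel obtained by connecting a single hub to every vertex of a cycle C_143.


W_143 consists of the cycle C_143 together with a hub vertex adjacent to every cycle vertex.
The cycle C_143 needs 3 colors (odd cycle -> 3).
The hub is adjacent to every cycle vertex, so it must receive a new color distinct from all of them.
Chromatic number = 3 + 1 = 4.

4


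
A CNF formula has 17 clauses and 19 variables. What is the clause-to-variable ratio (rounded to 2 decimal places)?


Clause-to-variable ratio = clauses / variables.
17 / 19 = 0.89.

0.89


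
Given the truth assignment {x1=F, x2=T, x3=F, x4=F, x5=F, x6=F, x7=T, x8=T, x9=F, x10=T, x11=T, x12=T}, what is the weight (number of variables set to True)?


The weight is the number of variables assigned True.
True variables: x2, x7, x8, x10, x11, x12.
Weight = 6.

6


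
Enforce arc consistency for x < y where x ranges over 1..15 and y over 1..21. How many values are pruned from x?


For the constraint x < y, x needs a supporting value in y's domain.
x can be at most 20 (one less than y's maximum).
Valid x values from domain: 15 out of 15.
Pruned = 15 - 15 = 0.

0


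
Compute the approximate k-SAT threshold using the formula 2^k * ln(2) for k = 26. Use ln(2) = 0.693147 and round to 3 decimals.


Using the asymptotic formula: threshold ~ 2^k * ln(2).
2^26 = 67108864.
67108864 * 0.693147 = 46516307.755.

46516307.755


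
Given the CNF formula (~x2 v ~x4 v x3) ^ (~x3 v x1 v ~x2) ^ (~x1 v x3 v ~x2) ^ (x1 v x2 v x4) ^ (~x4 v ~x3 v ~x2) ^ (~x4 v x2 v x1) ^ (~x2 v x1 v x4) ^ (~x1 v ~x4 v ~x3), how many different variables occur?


Identify each distinct variable in the formula.
Variables found: x1, x2, x3, x4.
Total distinct variables = 4.

4


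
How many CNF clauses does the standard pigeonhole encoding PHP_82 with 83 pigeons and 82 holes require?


The PHP encoding has two parts:
1) At-least-one-hole clauses: 83 (one per pigeon, each with 82 literals).
2) At-most-one-pigeon-per-hole clauses: 82 holes * C(83,2) = 82 * 3403 = 279046.
Total clauses = 83 + 279046 = 279129.

279129


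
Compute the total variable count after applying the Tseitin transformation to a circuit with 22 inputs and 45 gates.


The Tseitin transformation introduces one auxiliary variable per gate.
Total variables = inputs + gates = 22 + 45 = 67.

67


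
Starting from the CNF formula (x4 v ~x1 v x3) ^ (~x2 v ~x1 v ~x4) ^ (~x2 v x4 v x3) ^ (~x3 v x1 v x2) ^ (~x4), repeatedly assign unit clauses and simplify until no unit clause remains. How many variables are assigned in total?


Unit propagation repeatedly assigns the literal in any unit clause, then simplifies.
Assignments in order: x4 = F.
No further unit clauses remain.
Total variables assigned = 1.

1


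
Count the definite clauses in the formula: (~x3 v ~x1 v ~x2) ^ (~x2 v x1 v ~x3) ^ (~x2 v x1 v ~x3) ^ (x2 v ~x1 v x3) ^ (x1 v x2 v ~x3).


A definite clause has exactly one positive literal.
Clause 1: 0 positive -> not definite
Clause 2: 1 positive -> definite
Clause 3: 1 positive -> definite
Clause 4: 2 positive -> not definite
Clause 5: 2 positive -> not definite
Definite clause count = 2.

2


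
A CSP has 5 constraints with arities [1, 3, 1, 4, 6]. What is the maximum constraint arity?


The arities are: 1, 3, 1, 4, 6.
Scan for the maximum value.
Maximum arity = 6.

6


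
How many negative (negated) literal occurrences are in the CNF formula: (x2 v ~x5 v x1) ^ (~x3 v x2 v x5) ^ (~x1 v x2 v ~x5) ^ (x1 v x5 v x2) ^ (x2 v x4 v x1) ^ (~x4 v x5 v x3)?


Scan each clause for negated literals.
Clause 1: 1 negative; Clause 2: 1 negative; Clause 3: 2 negative; Clause 4: 0 negative; Clause 5: 0 negative; Clause 6: 1 negative.
Total negative literal occurrences = 5.

5


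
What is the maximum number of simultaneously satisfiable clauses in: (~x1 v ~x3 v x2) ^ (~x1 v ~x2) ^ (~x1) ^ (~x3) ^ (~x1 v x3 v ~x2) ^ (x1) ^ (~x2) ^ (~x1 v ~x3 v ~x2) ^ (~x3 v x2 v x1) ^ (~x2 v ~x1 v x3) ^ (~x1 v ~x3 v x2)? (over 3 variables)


Enumerate all 8 truth assignments.
For each, count how many of the 11 clauses are satisfied.
The formula is not fully satisfiable, so the maximum is below 11.
Maximum simultaneously satisfiable clauses = 10.

10


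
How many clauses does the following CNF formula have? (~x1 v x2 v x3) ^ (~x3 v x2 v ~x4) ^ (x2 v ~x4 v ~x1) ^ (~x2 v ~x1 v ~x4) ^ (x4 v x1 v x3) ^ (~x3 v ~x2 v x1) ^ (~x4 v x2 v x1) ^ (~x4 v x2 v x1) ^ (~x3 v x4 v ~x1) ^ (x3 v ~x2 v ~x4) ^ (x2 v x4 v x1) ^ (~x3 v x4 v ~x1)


Each group enclosed in parentheses joined by ^ is one clause.
Counting the conjuncts: 12 clauses.

12


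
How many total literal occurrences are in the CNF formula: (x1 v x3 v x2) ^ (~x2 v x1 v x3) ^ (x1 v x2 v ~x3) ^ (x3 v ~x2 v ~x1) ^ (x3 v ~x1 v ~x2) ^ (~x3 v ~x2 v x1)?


Clause lengths: 3, 3, 3, 3, 3, 3.
Sum = 3 + 3 + 3 + 3 + 3 + 3 = 18.

18


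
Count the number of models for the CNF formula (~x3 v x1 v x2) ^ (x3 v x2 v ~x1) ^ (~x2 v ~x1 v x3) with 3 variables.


Enumerate all 8 truth assignments over 3 variables.
Test each against every clause.
Satisfying assignments found: 5.

5


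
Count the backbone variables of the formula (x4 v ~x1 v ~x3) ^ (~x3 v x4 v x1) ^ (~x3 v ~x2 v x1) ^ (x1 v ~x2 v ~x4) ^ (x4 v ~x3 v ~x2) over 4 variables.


Find all satisfying assignments: 10 model(s).
Check which variables have the same value in every model.
No variable is fixed across all models.
Backbone size = 0.

0


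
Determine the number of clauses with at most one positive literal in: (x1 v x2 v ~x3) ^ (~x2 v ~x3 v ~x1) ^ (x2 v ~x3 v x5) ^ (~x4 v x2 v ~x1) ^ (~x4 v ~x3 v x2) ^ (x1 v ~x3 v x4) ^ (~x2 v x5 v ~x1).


A Horn clause has at most one positive literal.
Clause 1: 2 positive lit(s) -> not Horn
Clause 2: 0 positive lit(s) -> Horn
Clause 3: 2 positive lit(s) -> not Horn
Clause 4: 1 positive lit(s) -> Horn
Clause 5: 1 positive lit(s) -> Horn
Clause 6: 2 positive lit(s) -> not Horn
Clause 7: 1 positive lit(s) -> Horn
Total Horn clauses = 4.

4


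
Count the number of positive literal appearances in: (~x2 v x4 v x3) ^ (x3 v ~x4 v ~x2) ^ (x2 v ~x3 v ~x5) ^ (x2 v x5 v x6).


Scan each clause for unnegated literals.
Clause 1: 2 positive; Clause 2: 1 positive; Clause 3: 1 positive; Clause 4: 3 positive.
Total positive literal occurrences = 7.

7


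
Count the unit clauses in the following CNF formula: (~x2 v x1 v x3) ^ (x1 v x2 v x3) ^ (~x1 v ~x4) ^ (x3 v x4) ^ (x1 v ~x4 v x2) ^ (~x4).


A unit clause contains exactly one literal.
Unit clauses found: (~x4).
Count = 1.

1


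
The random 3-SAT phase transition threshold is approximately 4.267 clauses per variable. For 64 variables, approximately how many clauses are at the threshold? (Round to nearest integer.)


The 3-SAT phase transition occurs at approximately 4.267 clauses per variable.
m = 4.267 * 64 = 273.088.
Rounded to nearest integer: 273.

273


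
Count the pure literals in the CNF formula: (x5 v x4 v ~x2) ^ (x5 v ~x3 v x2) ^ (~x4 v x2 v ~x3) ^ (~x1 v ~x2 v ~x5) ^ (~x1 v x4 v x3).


A pure literal appears in only one polarity across all clauses.
Pure literals: x1 (negative only).
Count = 1.

1


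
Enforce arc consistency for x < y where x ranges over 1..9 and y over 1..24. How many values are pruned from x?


For the constraint x < y, x needs a supporting value in y's domain.
x can be at most 23 (one less than y's maximum).
Valid x values from domain: 9 out of 9.
Pruned = 9 - 9 = 0.

0


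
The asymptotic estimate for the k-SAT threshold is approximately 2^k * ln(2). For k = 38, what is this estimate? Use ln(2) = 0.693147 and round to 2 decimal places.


Using the asymptotic formula: threshold ~ 2^k * ln(2).
2^38 = 274877906944.
274877906944 * 0.693147 = 190530796564.51.

190530796564.51


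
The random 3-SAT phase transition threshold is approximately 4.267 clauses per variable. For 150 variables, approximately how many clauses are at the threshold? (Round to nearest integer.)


The 3-SAT phase transition occurs at approximately 4.267 clauses per variable.
m = 4.267 * 150 = 640.05.
Rounded to nearest integer: 640.

640


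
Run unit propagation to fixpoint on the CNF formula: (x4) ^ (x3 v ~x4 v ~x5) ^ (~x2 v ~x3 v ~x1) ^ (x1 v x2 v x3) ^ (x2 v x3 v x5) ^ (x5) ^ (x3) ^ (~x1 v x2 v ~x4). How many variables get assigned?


Unit propagation repeatedly assigns the literal in any unit clause, then simplifies.
Assignments in order: x4 = T, x5 = T, x3 = T.
No further unit clauses remain.
Total variables assigned = 3.

3


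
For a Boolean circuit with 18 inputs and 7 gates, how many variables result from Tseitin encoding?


The Tseitin transformation introduces one auxiliary variable per gate.
Total variables = inputs + gates = 18 + 7 = 25.

25


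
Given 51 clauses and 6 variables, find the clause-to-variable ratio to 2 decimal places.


Clause-to-variable ratio = clauses / variables.
51 / 6 = 8.5.

8.5


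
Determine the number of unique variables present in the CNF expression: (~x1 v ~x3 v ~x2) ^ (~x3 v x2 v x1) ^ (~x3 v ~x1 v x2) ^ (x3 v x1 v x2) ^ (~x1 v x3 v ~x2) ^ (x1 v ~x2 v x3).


Identify each distinct variable in the formula.
Variables found: x1, x2, x3.
Total distinct variables = 3.

3


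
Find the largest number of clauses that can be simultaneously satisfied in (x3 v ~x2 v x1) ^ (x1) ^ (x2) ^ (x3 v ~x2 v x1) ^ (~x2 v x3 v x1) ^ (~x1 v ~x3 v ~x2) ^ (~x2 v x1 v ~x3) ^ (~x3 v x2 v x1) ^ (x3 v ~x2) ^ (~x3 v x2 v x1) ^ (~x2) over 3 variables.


Enumerate all 8 truth assignments.
For each, count how many of the 11 clauses are satisfied.
The formula is not fully satisfiable, so the maximum is below 11.
Maximum simultaneously satisfiable clauses = 10.

10


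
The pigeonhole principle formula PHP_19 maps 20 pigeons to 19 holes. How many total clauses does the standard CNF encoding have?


The PHP encoding has two parts:
1) At-least-one-hole clauses: 20 (one per pigeon, each with 19 literals).
2) At-most-one-pigeon-per-hole clauses: 19 holes * C(20,2) = 19 * 190 = 3610.
Total clauses = 20 + 3610 = 3630.

3630


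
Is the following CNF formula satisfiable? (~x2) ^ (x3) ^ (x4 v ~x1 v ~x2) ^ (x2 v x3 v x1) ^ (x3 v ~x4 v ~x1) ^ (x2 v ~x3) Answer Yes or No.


Check all 16 possible truth assignments.
Number of satisfying assignments found: 0.
The formula is unsatisfiable.

No


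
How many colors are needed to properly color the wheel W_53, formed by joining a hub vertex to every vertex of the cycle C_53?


W_53 consists of the cycle C_53 together with a hub vertex adjacent to every cycle vertex.
The cycle C_53 needs 3 colors (odd cycle -> 3).
The hub is adjacent to every cycle vertex, so it must receive a new color distinct from all of them.
Chromatic number = 3 + 1 = 4.

4


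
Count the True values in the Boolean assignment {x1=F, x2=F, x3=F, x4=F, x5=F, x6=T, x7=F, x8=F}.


The weight is the number of variables assigned True.
True variables: x6.
Weight = 1.

1


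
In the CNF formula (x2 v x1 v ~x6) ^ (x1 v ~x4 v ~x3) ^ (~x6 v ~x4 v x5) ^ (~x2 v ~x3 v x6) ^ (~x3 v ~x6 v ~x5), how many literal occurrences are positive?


Scan each clause for unnegated literals.
Clause 1: 2 positive; Clause 2: 1 positive; Clause 3: 1 positive; Clause 4: 1 positive; Clause 5: 0 positive.
Total positive literal occurrences = 5.

5


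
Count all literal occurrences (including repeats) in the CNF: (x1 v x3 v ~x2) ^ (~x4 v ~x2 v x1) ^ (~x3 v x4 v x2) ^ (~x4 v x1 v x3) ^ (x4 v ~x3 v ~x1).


Clause lengths: 3, 3, 3, 3, 3.
Sum = 3 + 3 + 3 + 3 + 3 = 15.

15


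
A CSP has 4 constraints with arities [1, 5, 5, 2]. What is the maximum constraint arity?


The arities are: 1, 5, 5, 2.
Scan for the maximum value.
Maximum arity = 5.

5


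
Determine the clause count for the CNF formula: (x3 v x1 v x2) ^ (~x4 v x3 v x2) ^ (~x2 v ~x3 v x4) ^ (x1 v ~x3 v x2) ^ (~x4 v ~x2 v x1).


Each group enclosed in parentheses joined by ^ is one clause.
Counting the conjuncts: 5 clauses.

5


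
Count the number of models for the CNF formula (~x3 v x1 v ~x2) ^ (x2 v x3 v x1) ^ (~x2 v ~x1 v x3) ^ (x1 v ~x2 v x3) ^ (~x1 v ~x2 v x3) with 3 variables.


Enumerate all 8 truth assignments over 3 variables.
Test each against every clause.
Satisfying assignments found: 4.

4


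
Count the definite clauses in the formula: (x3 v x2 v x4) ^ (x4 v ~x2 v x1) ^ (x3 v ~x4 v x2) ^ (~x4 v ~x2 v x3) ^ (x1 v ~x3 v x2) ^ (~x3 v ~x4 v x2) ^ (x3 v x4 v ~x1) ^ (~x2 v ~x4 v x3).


A definite clause has exactly one positive literal.
Clause 1: 3 positive -> not definite
Clause 2: 2 positive -> not definite
Clause 3: 2 positive -> not definite
Clause 4: 1 positive -> definite
Clause 5: 2 positive -> not definite
Clause 6: 1 positive -> definite
Clause 7: 2 positive -> not definite
Clause 8: 1 positive -> definite
Definite clause count = 3.

3


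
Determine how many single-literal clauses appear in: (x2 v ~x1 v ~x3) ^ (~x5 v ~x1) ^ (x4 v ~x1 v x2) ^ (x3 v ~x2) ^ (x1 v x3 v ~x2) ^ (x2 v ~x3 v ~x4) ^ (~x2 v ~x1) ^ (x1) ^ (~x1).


A unit clause contains exactly one literal.
Unit clauses found: (x1), (~x1).
Count = 2.

2


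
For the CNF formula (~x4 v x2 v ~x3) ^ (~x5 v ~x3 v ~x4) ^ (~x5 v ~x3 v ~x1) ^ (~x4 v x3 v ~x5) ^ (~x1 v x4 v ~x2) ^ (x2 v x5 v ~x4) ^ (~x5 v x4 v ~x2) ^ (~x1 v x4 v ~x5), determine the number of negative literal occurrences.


Scan each clause for negated literals.
Clause 1: 2 negative; Clause 2: 3 negative; Clause 3: 3 negative; Clause 4: 2 negative; Clause 5: 2 negative; Clause 6: 1 negative; Clause 7: 2 negative; Clause 8: 2 negative.
Total negative literal occurrences = 17.

17


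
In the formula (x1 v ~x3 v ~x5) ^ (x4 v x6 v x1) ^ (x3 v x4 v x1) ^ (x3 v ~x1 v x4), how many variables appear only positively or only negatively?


A pure literal appears in only one polarity across all clauses.
Pure literals: x4 (positive only), x5 (negative only), x6 (positive only).
Count = 3.

3


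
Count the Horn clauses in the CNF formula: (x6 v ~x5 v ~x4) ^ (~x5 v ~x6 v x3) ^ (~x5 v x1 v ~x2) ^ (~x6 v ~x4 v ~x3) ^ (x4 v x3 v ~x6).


A Horn clause has at most one positive literal.
Clause 1: 1 positive lit(s) -> Horn
Clause 2: 1 positive lit(s) -> Horn
Clause 3: 1 positive lit(s) -> Horn
Clause 4: 0 positive lit(s) -> Horn
Clause 5: 2 positive lit(s) -> not Horn
Total Horn clauses = 4.

4
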